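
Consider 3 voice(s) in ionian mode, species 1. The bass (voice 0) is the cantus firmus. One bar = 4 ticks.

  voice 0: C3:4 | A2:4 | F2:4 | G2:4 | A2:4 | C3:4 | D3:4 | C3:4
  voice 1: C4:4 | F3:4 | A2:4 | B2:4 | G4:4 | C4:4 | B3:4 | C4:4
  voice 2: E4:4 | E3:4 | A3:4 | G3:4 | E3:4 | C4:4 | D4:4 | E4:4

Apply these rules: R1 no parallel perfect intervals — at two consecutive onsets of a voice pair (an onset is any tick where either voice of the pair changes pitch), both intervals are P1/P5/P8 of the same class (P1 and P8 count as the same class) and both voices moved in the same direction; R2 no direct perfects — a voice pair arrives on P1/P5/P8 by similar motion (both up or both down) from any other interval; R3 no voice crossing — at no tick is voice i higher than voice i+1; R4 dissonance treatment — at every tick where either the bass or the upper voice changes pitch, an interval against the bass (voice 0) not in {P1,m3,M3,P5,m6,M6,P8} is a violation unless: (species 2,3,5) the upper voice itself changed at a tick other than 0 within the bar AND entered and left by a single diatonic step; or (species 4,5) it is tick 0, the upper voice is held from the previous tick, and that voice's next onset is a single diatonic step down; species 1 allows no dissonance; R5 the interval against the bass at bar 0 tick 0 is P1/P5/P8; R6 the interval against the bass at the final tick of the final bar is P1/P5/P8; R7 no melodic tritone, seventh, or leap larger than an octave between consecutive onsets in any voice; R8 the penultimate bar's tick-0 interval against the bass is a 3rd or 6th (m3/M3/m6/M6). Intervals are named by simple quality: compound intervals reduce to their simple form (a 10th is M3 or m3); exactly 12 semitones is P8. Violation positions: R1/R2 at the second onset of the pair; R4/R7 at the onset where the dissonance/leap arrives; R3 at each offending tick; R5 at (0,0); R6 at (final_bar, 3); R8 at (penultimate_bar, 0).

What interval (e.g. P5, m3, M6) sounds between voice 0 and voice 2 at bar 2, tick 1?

voice 0=F2 voice 2=A3 -> M3

M3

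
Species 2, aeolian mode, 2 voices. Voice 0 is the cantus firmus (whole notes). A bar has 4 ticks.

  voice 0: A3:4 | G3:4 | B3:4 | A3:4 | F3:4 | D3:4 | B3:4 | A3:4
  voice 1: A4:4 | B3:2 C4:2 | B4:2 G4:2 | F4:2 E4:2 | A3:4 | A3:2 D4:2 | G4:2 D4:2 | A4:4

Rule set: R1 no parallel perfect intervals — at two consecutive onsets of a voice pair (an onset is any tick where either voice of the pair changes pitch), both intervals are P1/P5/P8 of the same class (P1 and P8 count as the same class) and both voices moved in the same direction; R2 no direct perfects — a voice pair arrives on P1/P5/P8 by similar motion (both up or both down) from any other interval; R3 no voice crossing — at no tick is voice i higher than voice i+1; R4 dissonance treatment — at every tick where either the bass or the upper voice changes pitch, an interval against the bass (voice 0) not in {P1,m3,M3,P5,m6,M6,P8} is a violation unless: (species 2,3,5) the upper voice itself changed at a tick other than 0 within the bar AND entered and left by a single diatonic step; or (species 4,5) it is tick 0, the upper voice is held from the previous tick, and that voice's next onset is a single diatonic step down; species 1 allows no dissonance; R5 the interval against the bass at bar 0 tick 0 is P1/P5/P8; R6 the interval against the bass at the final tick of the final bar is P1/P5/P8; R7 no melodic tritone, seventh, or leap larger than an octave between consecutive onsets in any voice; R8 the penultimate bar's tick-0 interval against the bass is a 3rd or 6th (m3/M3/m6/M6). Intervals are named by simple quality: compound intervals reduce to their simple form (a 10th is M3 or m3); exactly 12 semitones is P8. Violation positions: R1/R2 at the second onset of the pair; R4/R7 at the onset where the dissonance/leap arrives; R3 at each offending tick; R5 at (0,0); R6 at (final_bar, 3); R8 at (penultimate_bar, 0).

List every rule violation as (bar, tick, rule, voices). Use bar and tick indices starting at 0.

bar 0: v0=A3 v1=A4 downbeat P8
bar 1: v0=G3 v1=B3 downbeat M3
bar 2: v0=B3 v1=B4 downbeat P8
bar 3: v0=A3 v1=F4 downbeat m6
bar 4: v0=F3 v1=A3 downbeat M3
bar 5: v0=D3 v1=A3 downbeat P5
bar 6: v0=B3 v1=G4 downbeat m6
bar 7: v0=A3 v1=A4 downbeat P8
  -> R7 @ bar 1 tick 0 v(1,): A4->B3 leap 10st
  -> R4 @ bar 1 tick 2 v(0, 1): G3/C4 P4 untreated
  -> R2 @ bar 2 tick 0 v(0, 1): G3/C4 P4 -> B3/B4 P8 similar
  -> R7 @ bar 2 tick 0 v(1,): C4->B4 leap 11st

(1, 0, R7, (1,))
(1, 2, R4, (0, 1))
(2, 0, R2, (0, 1))
(2, 0, R7, (1,))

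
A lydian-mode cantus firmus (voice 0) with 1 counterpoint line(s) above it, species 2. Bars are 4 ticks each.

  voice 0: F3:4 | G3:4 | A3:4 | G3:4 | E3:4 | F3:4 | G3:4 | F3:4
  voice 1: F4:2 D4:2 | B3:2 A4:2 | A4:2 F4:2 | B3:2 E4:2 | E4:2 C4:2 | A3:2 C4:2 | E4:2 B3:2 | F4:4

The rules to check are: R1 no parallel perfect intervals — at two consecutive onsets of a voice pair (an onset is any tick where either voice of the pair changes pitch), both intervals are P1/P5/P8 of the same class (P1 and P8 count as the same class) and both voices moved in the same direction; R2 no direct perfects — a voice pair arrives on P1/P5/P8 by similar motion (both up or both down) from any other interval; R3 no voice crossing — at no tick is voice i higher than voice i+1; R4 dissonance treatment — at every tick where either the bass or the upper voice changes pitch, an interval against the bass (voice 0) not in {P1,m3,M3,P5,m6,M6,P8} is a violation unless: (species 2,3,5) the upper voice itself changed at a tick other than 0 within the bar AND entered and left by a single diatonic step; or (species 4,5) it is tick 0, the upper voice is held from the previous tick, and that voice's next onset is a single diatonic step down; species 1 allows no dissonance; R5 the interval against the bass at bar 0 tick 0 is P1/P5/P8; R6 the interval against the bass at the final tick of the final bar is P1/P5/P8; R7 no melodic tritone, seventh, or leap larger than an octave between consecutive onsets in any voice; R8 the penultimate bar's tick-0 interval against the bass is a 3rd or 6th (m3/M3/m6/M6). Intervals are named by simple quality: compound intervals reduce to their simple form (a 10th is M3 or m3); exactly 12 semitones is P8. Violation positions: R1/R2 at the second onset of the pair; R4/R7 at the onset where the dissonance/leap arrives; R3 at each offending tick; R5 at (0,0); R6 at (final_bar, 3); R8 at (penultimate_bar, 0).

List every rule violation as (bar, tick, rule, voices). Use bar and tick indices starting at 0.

(1, 2, R4, (0, 1))
(1, 2, R7, (1,))
(3, 0, R7, (1,))
(7, 0, R7, (1,))

bar 0: v0=F3 v1=F4 downbeat P8
bar 1: v0=G3 v1=B3 downbeat M3
bar 2: v0=A3 v1=A4 downbeat P8
bar 3: v0=G3 v1=B3 downbeat M3
bar 4: v0=E3 v1=E4 downbeat P8
bar 5: v0=F3 v1=A3 downbeat M3
bar 6: v0=G3 v1=E4 downbeat M6
bar 7: v0=F3 v1=F4 downbeat P8
  -> R4 @ bar 1 tick 2 v(0, 1): G3/A4 M2 untreated
  -> R7 @ bar 1 tick 2 v(1,): B3->A4 leap 10st
  -> R7 @ bar 3 tick 0 v(1,): F4->B3 leap 6st
  -> R7 @ bar 7 tick 0 v(1,): B3->F4 leap 6st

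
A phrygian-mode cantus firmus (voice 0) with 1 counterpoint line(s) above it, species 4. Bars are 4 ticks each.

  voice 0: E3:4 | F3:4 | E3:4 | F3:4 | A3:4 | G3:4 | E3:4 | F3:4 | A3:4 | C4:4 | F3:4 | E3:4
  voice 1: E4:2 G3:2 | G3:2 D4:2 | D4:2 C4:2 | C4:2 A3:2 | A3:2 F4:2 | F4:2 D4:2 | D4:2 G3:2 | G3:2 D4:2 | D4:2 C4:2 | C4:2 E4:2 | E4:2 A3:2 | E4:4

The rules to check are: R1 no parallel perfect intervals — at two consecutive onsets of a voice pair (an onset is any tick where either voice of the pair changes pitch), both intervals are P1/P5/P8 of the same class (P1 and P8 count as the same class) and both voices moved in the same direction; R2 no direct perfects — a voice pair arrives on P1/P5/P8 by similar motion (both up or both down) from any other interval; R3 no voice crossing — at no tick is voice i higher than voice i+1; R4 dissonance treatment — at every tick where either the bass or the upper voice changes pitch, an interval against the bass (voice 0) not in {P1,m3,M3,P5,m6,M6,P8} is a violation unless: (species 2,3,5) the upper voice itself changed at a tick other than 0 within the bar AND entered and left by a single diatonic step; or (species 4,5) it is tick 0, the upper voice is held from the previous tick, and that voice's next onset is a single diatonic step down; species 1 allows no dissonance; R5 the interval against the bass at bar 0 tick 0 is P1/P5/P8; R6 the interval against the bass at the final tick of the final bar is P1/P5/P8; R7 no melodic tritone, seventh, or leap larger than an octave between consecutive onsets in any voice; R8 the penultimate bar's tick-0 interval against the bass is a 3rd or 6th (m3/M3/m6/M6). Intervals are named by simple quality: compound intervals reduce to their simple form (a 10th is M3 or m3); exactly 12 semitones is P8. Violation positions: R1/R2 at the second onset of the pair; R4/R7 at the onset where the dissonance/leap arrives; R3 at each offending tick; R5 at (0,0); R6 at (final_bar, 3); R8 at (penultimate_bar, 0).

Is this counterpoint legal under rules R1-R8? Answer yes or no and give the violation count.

No (6 violations)

bar 0: v0=E3 v1=E4 (P8)
bar 1: v0=F3 v1=G3 (M2)
bar 2: v0=E3 v1=D4 (m7)
bar 3: v0=F3 v1=C4 (P5)
bar 4: v0=A3 v1=A3 (P1)
bar 5: v0=G3 v1=F4 (m7)
bar 6: v0=E3 v1=D4 (m7)
bar 7: v0=F3 v1=G3 (M2)
bar 8: v0=A3 v1=D4 (P4)
bar 9: v0=C4 v1=C4 (P1)
bar 10: v0=F3 v1=E4 (M7)
bar 11: v0=E3 v1=E4 (P8)
  R4 @ bar1.0: F3/G3 M2 untreated
  R4 @ bar5.0: G3/F4 m7 untreated
  R4 @ bar6.0: E3/D4 m7 untreated
  R4 @ bar7.0: F3/G3 M2 untreated
  R4 @ bar10.0: F3/E4 M7 untreated
  R8 @ bar10.0: penult M7 not 3rd/6th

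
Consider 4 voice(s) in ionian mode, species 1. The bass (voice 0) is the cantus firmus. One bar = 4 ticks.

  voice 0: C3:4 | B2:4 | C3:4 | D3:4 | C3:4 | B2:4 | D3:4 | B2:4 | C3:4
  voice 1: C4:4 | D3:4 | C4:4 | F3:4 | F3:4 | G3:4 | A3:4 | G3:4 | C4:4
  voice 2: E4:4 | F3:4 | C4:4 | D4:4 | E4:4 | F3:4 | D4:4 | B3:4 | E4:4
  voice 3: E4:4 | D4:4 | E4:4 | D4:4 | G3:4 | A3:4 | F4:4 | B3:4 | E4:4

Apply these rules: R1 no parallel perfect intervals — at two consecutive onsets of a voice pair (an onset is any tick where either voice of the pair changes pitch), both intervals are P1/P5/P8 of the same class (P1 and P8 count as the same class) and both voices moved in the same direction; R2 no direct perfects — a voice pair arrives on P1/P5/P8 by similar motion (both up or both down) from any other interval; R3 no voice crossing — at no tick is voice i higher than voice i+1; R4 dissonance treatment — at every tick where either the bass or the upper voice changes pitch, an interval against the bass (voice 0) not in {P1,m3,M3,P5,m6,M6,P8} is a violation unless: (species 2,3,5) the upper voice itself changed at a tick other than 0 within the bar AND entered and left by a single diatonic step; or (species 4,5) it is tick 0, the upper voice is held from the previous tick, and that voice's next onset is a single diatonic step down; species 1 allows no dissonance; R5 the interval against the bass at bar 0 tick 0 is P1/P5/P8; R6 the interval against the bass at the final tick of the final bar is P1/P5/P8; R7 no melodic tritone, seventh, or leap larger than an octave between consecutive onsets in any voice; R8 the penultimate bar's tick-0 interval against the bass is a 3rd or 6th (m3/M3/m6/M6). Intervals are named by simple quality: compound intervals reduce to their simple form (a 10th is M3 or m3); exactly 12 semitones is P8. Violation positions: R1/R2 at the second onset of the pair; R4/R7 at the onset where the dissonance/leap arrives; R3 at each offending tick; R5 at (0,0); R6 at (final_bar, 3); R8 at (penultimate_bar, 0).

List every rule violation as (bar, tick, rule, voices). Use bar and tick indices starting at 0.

(0, 0, R5, (0, 2))
(0, 0, R5, (0, 3))
(1, 0, R2, (1, 3))
(1, 0, R4, (0, 2))
(1, 0, R7, (1,))
(1, 0, R7, (2,))
(2, 0, R2, (0, 1))
(2, 0, R2, (0, 2))
(2, 0, R2, (1, 2))
(2, 0, R7, (1,))
(3, 0, R1, (0, 2))
(4, 0, R2, (0, 3))
(4, 0, R3, (2, 3))
(4, 0, R4, (0, 1))
(4, 1, R3, (2, 3))
(4, 2, R3, (2, 3))
(4, 3, R3, (2, 3))
(5, 0, R3, (1, 2))
(5, 0, R4, (0, 2))
(5, 0, R4, (0, 3))
(5, 0, R7, (2,))
(5, 1, R3, (1, 2))
(5, 2, R3, (1, 2))
(5, 3, R3, (1, 2))
(6, 0, R2, (0, 1))
(6, 0, R2, (0, 2))
(7, 0, R1, (0, 2))
(7, 0, R2, (0, 3))
(7, 0, R2, (2, 3))
(7, 0, R7, (3,))
(7, 0, R8, (0, 2))
(7, 0, R8, (0, 3))
(8, 0, R1, (2, 3))
(8, 0, R2, (0, 1))
(8, 3, R6, (0, 2))
(8, 3, R6, (0, 3))

bar 0: v0=C3 v1=C4 v2=E4 v3=E4 downbeat M3
bar 1: v0=B2 v1=D3 v2=F3 v3=D4 downbeat m3
bar 2: v0=C3 v1=C4 v2=C4 v3=E4 downbeat M3
bar 3: v0=D3 v1=F3 v2=D4 v3=D4 downbeat P8
bar 4: v0=C3 v1=F3 v2=E4 v3=G3 downbeat P5
bar 5: v0=B2 v1=G3 v2=F3 v3=A3 downbeat m7
bar 6: v0=D3 v1=A3 v2=D4 v3=F4 downbeat m3
bar 7: v0=B2 v1=G3 v2=B3 v3=B3 downbeat P8
bar 8: v0=C3 v1=C4 v2=E4 v3=E4 downbeat M3
  -> R5 @ bar 0 tick 0 v(0, 2): opens on M3
  -> R5 @ bar 0 tick 0 v(0, 3): opens on M3
  -> R2 @ bar 1 tick 0 v(1, 3): C4/E4 M3 -> D3/D4 P8 similar
  -> R4 @ bar 1 tick 0 v(0, 2): B2/F3 TT untreated
  -> R7 @ bar 1 tick 0 v(1,): C4->D3 leap 10st
  -> R7 @ bar 1 tick 0 v(2,): E4->F3 leap 11st
  -> R2 @ bar 2 tick 0 v(0, 1): B2/D3 m3 -> C3/C4 P8 similar
  -> R2 @ bar 2 tick 0 v(0, 2): B2/F3 TT -> C3/C4 P8 similar
  -> R2 @ bar 2 tick 0 v(1, 2): D3/F3 m3 -> C4/C4 P1 similar
  -> R7 @ bar 2 tick 0 v(1,): D3->C4 leap 10st
  -> R1 @ bar 3 tick 0 v(0, 2): C3/C4 P8 -> D3/D4 P8 similar
  -> R2 @ bar 4 tick 0 v(0, 3): D3/D4 P8 -> C3/G3 P5 similar
  -> R3 @ bar 4 tick 0 v(2, 3): E4 above G3
  -> R4 @ bar 4 tick 0 v(0, 1): C3/F3 P4 untreated
  -> R3 @ bar 4 tick 1 v(2, 3): E4 above G3
  -> R3 @ bar 4 tick 2 v(2, 3): E4 above G3
  -> R3 @ bar 4 tick 3 v(2, 3): E4 above G3
  -> R3 @ bar 5 tick 0 v(1, 2): G3 above F3
  -> R4 @ bar 5 tick 0 v(0, 2): B2/F3 TT untreated
  -> R4 @ bar 5 tick 0 v(0, 3): B2/A3 m7 untreated
  -> R7 @ bar 5 tick 0 v(2,): E4->F3 leap 11st
  -> R3 @ bar 5 tick 1 v(1, 2): G3 above F3
  -> R3 @ bar 5 tick 2 v(1, 2): G3 above F3
  -> R3 @ bar 5 tick 3 v(1, 2): G3 above F3
  -> R2 @ bar 6 tick 0 v(0, 1): B2/G3 m6 -> D3/A3 P5 similar
  -> R2 @ bar 6 tick 0 v(0, 2): B2/F3 TT -> D3/D4 P8 similar
  -> R1 @ bar 7 tick 0 v(0, 2): D3/D4 P8 -> B2/B3 P8 similar
  -> R2 @ bar 7 tick 0 v(0, 3): D3/F4 m3 -> B2/B3 P8 similar
  -> R2 @ bar 7 tick 0 v(2, 3): D4/F4 m3 -> B3/B3 P1 similar
  -> R7 @ bar 7 tick 0 v(3,): F4->B3 leap 6st
  -> R8 @ bar 7 tick 0 v(0, 2): penult P8 not 3rd/6th
  -> R8 @ bar 7 tick 0 v(0, 3): penult P8 not 3rd/6th
  -> R1 @ bar 8 tick 0 v(2, 3): B3/B3 P1 -> E4/E4 P1 similar
  -> R2 @ bar 8 tick 0 v(0, 1): B2/G3 m6 -> C3/C4 P8 similar
  -> R6 @ bar 8 tick 3 v(0, 2): closes on M3
  -> R6 @ bar 8 tick 3 v(0, 3): closes on M3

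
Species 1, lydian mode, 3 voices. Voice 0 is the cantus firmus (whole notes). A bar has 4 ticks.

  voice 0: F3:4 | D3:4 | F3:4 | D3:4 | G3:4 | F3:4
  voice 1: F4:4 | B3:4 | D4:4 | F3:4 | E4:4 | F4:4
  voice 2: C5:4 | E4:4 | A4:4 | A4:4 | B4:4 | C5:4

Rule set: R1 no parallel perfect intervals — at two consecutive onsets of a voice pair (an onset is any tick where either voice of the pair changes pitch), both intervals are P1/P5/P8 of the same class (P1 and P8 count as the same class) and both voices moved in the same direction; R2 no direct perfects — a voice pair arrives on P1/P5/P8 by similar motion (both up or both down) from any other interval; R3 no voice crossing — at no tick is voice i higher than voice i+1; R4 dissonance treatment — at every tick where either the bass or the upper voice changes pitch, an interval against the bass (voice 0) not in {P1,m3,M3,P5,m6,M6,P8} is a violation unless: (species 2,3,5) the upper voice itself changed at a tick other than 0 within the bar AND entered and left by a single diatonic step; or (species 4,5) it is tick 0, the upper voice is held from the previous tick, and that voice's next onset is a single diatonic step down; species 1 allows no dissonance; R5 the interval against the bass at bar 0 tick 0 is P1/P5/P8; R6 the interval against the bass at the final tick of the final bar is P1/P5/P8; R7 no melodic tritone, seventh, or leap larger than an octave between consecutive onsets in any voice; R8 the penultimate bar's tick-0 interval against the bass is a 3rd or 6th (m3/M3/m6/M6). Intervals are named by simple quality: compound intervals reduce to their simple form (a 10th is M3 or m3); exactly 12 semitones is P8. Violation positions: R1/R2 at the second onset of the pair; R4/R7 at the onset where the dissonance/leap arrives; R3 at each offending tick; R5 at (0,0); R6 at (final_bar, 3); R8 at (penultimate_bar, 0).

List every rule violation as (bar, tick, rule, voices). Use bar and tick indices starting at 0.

bar 0: v0=F3 v1=F4 v2=C5 downbeat P5
bar 1: v0=D3 v1=B3 v2=E4 downbeat M2
bar 2: v0=F3 v1=D4 v2=A4 downbeat M3
bar 3: v0=D3 v1=F3 v2=A4 downbeat P5
bar 4: v0=G3 v1=E4 v2=B4 downbeat M3
bar 5: v0=F3 v1=F4 v2=C5 downbeat P5
  -> R4 @ bar 1 tick 0 v(0, 2): D3/E4 M2 untreated
  -> R7 @ bar 1 tick 0 v(1,): F4->B3 leap 6st
  -> R2 @ bar 2 tick 0 v(1, 2): B3/E4 P4 -> D4/A4 P5 similar
  -> R2 @ bar 4 tick 0 v(1, 2): F3/A4 M3 -> E4/B4 P5 similar
  -> R7 @ bar 4 tick 0 v(1,): F3->E4 leap 11st
  -> R1 @ bar 5 tick 0 v(1, 2): E4/B4 P5 -> F4/C5 P5 similar

(1, 0, R4, (0, 2))
(1, 0, R7, (1,))
(2, 0, R2, (1, 2))
(4, 0, R2, (1, 2))
(4, 0, R7, (1,))
(5, 0, R1, (1, 2))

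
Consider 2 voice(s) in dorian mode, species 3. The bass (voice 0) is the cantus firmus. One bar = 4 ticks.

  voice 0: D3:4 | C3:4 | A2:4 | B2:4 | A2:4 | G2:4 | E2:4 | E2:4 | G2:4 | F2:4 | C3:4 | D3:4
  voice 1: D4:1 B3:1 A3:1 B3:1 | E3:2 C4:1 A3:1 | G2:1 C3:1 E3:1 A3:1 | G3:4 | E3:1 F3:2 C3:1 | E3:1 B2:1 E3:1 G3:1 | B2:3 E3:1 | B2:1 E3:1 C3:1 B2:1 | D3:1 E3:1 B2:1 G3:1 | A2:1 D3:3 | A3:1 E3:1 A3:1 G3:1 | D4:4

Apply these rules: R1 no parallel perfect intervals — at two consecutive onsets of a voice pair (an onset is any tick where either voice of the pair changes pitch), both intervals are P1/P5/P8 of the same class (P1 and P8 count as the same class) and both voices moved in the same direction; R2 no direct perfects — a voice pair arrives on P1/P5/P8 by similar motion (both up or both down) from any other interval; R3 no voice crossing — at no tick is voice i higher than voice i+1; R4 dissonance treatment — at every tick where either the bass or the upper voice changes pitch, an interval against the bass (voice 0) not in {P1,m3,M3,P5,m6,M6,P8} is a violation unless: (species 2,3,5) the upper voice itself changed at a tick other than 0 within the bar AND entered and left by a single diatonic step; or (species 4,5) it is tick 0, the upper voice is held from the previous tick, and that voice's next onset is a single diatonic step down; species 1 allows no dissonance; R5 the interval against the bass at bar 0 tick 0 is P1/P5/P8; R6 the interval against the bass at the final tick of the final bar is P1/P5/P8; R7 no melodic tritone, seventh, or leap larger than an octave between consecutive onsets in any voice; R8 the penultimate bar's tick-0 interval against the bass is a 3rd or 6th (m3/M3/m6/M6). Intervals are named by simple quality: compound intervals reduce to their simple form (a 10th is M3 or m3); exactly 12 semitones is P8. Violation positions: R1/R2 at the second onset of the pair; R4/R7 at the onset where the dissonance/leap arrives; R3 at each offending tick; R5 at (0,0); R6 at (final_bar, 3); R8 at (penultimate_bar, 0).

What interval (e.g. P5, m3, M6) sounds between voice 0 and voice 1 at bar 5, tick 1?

voice 0=G2 voice 1=B2 -> M3

M3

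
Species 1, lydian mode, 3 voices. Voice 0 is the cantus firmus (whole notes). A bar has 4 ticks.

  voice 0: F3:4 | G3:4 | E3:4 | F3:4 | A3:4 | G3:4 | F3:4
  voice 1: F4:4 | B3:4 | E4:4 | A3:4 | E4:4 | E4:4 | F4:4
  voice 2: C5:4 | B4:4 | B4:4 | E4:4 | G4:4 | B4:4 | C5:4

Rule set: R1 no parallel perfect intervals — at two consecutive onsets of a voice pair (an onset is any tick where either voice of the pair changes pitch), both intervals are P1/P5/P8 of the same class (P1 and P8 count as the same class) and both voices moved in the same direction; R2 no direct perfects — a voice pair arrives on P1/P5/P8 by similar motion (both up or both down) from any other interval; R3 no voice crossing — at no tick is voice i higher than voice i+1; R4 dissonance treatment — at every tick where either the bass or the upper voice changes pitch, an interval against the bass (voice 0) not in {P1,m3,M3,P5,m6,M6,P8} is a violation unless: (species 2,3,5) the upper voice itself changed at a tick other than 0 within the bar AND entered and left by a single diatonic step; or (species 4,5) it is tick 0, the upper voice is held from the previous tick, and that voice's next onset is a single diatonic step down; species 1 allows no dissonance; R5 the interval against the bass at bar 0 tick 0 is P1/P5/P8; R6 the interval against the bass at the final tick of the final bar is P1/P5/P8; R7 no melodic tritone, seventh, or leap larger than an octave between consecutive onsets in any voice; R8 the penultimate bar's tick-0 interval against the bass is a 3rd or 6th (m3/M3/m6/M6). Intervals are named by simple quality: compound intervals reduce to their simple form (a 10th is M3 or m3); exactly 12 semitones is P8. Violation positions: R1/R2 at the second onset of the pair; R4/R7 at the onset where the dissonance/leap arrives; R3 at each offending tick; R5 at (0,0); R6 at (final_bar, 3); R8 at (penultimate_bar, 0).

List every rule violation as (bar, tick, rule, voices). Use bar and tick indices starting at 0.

(1, 0, R2, (1, 2))
(1, 0, R7, (1,))
(3, 0, R1, (1, 2))
(3, 0, R4, (0, 2))
(4, 0, R2, (0, 1))
(4, 0, R4, (0, 2))
(6, 0, R1, (1, 2))

bar 0: v0=F3 v1=F4 v2=C5 downbeat P5
bar 1: v0=G3 v1=B3 v2=B4 downbeat M3
bar 2: v0=E3 v1=E4 v2=B4 downbeat P5
bar 3: v0=F3 v1=A3 v2=E4 downbeat M7
bar 4: v0=A3 v1=E4 v2=G4 downbeat m7
bar 5: v0=G3 v1=E4 v2=B4 downbeat M3
bar 6: v0=F3 v1=F4 v2=C5 downbeat P5
  -> R2 @ bar 1 tick 0 v(1, 2): F4/C5 P5 -> B3/B4 P8 similar
  -> R7 @ bar 1 tick 0 v(1,): F4->B3 leap 6st
  -> R1 @ bar 3 tick 0 v(1, 2): E4/B4 P5 -> A3/E4 P5 similar
  -> R4 @ bar 3 tick 0 v(0, 2): F3/E4 M7 untreated
  -> R2 @ bar 4 tick 0 v(0, 1): F3/A3 M3 -> A3/E4 P5 similar
  -> R4 @ bar 4 tick 0 v(0, 2): A3/G4 m7 untreated
  -> R1 @ bar 6 tick 0 v(1, 2): E4/B4 P5 -> F4/C5 P5 similar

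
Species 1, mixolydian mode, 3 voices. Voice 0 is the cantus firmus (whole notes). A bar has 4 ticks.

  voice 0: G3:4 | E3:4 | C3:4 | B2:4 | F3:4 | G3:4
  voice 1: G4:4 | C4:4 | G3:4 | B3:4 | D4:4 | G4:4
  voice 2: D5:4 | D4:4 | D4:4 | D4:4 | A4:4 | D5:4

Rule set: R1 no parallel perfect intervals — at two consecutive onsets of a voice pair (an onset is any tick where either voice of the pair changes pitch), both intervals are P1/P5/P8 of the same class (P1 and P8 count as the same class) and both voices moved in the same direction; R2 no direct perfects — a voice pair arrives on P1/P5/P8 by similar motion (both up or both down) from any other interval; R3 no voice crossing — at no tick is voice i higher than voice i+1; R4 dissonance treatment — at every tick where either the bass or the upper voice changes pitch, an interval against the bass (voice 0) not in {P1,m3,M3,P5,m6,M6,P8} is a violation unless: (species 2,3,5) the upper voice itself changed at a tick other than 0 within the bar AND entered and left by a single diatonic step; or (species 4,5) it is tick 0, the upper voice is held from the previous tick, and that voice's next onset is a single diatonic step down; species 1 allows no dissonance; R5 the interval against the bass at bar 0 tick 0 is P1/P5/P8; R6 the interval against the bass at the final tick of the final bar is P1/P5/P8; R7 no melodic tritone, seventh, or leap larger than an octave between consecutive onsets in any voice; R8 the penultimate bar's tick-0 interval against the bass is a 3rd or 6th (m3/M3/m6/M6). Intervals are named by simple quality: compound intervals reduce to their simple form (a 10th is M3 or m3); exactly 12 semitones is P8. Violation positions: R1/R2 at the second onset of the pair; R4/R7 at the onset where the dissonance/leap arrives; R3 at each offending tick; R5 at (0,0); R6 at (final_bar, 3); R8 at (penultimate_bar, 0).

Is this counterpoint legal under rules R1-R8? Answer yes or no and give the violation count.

No (8 violations)

bar 0: v0=G3 v1=G4 v2=D5 (P5)
bar 1: v0=E3 v1=C4 v2=D4 (m7)
bar 2: v0=C3 v1=G3 v2=D4 (M2)
bar 3: v0=B2 v1=B3 v2=D4 (m3)
bar 4: v0=F3 v1=D4 v2=A4 (M3)
bar 5: v0=G3 v1=G4 v2=D5 (P5)
  R4 @ bar1.0: E3/D4 m7 untreated
  R2 @ bar2.0: E3/C4 m6 -> C3/G3 P5 similar
  R4 @ bar2.0: C3/D4 M2 untreated
  R2 @ bar4.0: B3/D4 m3 -> D4/A4 P5 similar
  R7 @ bar4.0: B2->F3 leap 6st
  R1 @ bar5.0: D4/A4 P5 -> G4/D5 P5 similar
  R2 @ bar5.0: F3/D4 M6 -> G3/G4 P8 similar
  R2 @ bar5.0: F3/A4 M3 -> G3/D5 P5 similar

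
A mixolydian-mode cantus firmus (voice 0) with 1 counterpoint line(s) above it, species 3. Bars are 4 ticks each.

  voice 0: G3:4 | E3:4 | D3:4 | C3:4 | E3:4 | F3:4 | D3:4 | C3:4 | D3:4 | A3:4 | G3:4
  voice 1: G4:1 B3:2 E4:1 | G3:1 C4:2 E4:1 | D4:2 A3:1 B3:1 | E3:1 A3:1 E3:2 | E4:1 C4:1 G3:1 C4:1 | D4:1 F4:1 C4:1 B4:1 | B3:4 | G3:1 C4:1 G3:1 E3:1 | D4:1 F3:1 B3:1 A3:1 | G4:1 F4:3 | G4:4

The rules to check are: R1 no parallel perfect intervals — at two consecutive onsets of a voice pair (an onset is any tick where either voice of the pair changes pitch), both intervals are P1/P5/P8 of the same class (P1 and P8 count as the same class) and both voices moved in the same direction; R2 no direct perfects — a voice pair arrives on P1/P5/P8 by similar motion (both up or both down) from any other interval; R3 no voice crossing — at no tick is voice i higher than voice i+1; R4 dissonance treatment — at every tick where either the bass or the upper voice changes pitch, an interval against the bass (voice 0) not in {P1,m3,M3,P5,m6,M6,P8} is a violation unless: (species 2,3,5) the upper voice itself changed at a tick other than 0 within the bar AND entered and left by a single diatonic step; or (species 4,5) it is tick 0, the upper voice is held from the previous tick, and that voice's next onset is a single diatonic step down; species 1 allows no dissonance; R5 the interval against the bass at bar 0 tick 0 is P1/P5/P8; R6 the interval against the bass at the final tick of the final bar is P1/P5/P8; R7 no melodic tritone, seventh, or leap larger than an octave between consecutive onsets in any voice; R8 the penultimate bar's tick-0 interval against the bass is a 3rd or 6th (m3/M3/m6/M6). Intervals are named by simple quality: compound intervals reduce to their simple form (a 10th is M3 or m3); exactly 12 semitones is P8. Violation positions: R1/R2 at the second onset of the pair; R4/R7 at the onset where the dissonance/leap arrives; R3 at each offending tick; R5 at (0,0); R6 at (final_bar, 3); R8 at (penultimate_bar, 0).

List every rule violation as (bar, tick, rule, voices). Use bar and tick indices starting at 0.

bar 0: v0=G3 v1=G4 downbeat P8
bar 1: v0=E3 v1=G3 downbeat m3
bar 2: v0=D3 v1=D4 downbeat P8
bar 3: v0=C3 v1=E3 downbeat M3
bar 4: v0=E3 v1=E4 downbeat P8
bar 5: v0=F3 v1=D4 downbeat M6
bar 6: v0=D3 v1=B3 downbeat M6
bar 7: v0=C3 v1=G3 downbeat P5
bar 8: v0=D3 v1=D4 downbeat P8
bar 9: v0=A3 v1=G4 downbeat m7
bar 10: v0=G3 v1=G4 downbeat P8
  -> R1 @ bar 2 tick 0 v(0, 1): E3/E4 P8 -> D3/D4 P8 similar
  -> R2 @ bar 4 tick 0 v(0, 1): C3/E3 M3 -> E3/E4 P8 similar
  -> R4 @ bar 5 tick 3 v(0, 1): F3/B4 TT untreated
  -> R7 @ bar 5 tick 3 v(1,): C4->B4 leap 11st
  -> R2 @ bar 7 tick 0 v(0, 1): D3/B3 M6 -> C3/G3 P5 similar
  -> R2 @ bar 8 tick 0 v(0, 1): C3/E3 M3 -> D3/D4 P8 similar
  -> R7 @ bar 8 tick 0 v(1,): E3->D4 leap 10st
  -> R7 @ bar 8 tick 2 v(1,): F3->B3 leap 6st
  -> R4 @ bar 9 tick 0 v(0, 1): A3/G4 m7 untreated
  -> R7 @ bar 9 tick 0 v(1,): A3->G4 leap 10st
  -> R8 @ bar 9 tick 0 v(0, 1): penult m7 not 3rd/6th

(2, 0, R1, (0, 1))
(4, 0, R2, (0, 1))
(5, 3, R4, (0, 1))
(5, 3, R7, (1,))
(7, 0, R2, (0, 1))
(8, 0, R2, (0, 1))
(8, 0, R7, (1,))
(8, 2, R7, (1,))
(9, 0, R4, (0, 1))
(9, 0, R7, (1,))
(9, 0, R8, (0, 1))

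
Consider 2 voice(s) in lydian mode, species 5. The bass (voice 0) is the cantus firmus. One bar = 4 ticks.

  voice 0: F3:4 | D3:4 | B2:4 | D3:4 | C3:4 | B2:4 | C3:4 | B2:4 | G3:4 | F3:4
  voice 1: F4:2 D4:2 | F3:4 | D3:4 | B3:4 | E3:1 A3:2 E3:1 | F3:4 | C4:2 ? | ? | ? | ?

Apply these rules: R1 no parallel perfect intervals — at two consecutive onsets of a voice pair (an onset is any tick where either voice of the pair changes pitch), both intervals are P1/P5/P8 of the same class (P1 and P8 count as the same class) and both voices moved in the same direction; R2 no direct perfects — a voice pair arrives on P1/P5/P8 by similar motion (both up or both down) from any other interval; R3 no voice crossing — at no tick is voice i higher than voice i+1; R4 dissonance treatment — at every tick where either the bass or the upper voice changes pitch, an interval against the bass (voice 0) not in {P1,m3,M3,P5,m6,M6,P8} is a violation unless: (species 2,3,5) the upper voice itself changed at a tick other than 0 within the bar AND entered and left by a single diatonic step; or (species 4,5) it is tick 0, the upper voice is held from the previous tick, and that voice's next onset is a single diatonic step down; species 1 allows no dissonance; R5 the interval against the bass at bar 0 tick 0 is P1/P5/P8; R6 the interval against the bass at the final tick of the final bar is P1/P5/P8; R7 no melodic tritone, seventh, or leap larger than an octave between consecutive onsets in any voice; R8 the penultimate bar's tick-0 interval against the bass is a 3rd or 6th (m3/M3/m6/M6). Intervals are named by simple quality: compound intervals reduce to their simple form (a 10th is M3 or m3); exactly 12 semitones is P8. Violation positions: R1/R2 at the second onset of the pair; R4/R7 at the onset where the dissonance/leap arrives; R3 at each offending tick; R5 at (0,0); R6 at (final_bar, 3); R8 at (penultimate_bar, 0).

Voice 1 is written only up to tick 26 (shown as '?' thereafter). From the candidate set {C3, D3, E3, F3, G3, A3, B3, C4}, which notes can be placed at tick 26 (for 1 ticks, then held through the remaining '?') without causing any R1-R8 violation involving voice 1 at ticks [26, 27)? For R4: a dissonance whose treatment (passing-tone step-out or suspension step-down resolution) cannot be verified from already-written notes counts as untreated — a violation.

C3: legal
D3: violates R4,R7
E3: legal
F3: violates R4
G3: legal
A3: legal
B3: violates R4
C4: legal

{A3, C3, C4, E3, G3}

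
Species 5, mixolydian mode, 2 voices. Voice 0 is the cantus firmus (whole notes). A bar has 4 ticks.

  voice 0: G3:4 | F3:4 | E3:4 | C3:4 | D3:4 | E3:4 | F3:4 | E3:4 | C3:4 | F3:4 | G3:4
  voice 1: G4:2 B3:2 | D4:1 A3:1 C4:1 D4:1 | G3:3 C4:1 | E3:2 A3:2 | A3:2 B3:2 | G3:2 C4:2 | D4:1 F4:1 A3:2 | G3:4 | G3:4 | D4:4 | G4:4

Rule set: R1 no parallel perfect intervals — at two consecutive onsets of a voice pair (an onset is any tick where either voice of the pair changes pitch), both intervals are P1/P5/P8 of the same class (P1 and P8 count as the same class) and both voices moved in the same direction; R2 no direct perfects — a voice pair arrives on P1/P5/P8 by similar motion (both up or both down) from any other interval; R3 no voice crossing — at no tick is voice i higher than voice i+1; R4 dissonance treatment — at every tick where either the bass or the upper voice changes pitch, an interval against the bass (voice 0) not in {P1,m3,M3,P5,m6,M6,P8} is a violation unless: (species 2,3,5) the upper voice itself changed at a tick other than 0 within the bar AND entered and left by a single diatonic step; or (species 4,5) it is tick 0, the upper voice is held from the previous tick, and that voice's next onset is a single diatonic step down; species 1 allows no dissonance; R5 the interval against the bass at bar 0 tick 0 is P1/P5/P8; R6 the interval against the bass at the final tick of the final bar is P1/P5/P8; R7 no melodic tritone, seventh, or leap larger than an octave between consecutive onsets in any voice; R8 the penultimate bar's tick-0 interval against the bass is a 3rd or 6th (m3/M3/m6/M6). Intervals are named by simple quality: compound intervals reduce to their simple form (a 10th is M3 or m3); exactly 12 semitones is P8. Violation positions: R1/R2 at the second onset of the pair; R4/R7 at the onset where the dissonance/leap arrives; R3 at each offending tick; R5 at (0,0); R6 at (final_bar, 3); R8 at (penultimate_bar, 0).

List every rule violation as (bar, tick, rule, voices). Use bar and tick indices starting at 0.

(10, 0, R2, (0, 1))

bar 0: v0=G3 v1=G4 downbeat P8
bar 1: v0=F3 v1=D4 downbeat M6
bar 2: v0=E3 v1=G3 downbeat m3
bar 3: v0=C3 v1=E3 downbeat M3
bar 4: v0=D3 v1=A3 downbeat P5
bar 5: v0=E3 v1=G3 downbeat m3
bar 6: v0=F3 v1=D4 downbeat M6
bar 7: v0=E3 v1=G3 downbeat m3
bar 8: v0=C3 v1=G3 downbeat P5
bar 9: v0=F3 v1=D4 downbeat M6
bar 10: v0=G3 v1=G4 downbeat P8
  -> R2 @ bar 10 tick 0 v(0, 1): F3/D4 M6 -> G3/G4 P8 similar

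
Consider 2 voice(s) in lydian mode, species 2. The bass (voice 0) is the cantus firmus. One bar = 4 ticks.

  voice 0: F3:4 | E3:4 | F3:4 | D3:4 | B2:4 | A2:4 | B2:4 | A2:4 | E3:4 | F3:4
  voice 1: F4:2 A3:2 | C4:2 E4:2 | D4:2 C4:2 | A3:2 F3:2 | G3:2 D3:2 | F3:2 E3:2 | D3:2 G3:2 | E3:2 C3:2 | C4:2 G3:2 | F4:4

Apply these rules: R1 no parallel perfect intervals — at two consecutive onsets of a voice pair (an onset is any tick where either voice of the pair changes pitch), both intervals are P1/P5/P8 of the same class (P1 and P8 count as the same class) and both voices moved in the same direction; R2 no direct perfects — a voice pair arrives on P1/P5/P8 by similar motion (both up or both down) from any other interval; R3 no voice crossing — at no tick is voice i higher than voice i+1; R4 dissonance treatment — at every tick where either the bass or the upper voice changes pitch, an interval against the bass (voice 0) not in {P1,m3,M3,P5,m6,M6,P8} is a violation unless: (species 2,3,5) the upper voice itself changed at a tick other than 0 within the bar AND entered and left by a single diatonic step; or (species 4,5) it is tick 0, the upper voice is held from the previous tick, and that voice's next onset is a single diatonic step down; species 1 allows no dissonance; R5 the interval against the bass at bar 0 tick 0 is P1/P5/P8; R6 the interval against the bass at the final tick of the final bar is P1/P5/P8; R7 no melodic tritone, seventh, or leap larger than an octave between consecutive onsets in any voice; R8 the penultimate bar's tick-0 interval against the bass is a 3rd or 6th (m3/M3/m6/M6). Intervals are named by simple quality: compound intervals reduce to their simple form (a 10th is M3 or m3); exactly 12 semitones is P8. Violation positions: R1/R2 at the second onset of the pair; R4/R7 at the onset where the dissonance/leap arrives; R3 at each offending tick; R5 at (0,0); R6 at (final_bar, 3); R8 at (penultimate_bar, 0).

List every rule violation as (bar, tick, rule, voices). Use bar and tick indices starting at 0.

bar 0: v0=F3 v1=F4 downbeat P8
bar 1: v0=E3 v1=C4 downbeat m6
bar 2: v0=F3 v1=D4 downbeat M6
bar 3: v0=D3 v1=A3 downbeat P5
bar 4: v0=B2 v1=G3 downbeat m6
bar 5: v0=A2 v1=F3 downbeat m6
bar 6: v0=B2 v1=D3 downbeat m3
bar 7: v0=A2 v1=E3 downbeat P5
bar 8: v0=E3 v1=C4 downbeat m6
bar 9: v0=F3 v1=F4 downbeat P8
  -> R1 @ bar 3 tick 0 v(0, 1): F3/C4 P5 -> D3/A3 P5 similar
  -> R2 @ bar 7 tick 0 v(0, 1): B2/G3 m6 -> A2/E3 P5 similar
  -> R2 @ bar 9 tick 0 v(0, 1): E3/G3 m3 -> F3/F4 P8 similar
  -> R7 @ bar 9 tick 0 v(1,): G3->F4 leap 10st

(3, 0, R1, (0, 1))
(7, 0, R2, (0, 1))
(9, 0, R2, (0, 1))
(9, 0, R7, (1,))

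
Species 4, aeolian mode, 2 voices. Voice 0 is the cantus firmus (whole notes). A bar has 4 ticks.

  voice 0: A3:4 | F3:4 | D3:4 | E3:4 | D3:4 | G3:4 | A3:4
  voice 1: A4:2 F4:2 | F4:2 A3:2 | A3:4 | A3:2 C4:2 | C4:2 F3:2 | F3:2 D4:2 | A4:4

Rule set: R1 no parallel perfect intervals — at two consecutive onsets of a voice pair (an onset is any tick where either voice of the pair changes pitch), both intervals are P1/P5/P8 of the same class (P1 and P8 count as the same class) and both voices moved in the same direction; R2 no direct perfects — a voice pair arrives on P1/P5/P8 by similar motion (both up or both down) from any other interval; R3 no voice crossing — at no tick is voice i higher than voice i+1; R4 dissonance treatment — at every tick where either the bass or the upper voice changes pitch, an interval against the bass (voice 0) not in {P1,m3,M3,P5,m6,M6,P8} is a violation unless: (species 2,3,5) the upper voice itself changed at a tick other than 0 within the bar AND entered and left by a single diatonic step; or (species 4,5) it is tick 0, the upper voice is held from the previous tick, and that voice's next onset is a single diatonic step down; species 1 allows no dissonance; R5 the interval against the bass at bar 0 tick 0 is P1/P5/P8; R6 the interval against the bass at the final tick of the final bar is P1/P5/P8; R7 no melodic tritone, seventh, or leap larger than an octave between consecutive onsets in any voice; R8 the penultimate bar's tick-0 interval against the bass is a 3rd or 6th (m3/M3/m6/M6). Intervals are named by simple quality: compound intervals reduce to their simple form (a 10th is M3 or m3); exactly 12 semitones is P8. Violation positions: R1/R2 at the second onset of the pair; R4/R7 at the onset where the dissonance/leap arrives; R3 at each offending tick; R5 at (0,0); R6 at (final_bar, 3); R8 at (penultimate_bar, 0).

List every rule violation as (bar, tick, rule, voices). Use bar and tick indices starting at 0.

(3, 0, R4, (0, 1))
(4, 0, R4, (0, 1))
(5, 0, R3, (0, 1))
(5, 0, R4, (0, 1))
(5, 0, R8, (0, 1))
(5, 1, R3, (0, 1))
(6, 0, R2, (0, 1))

bar 0: v0=A3 v1=A4 downbeat P8
bar 1: v0=F3 v1=F4 downbeat P8
bar 2: v0=D3 v1=A3 downbeat P5
bar 3: v0=E3 v1=A3 downbeat P4
bar 4: v0=D3 v1=C4 downbeat m7
bar 5: v0=G3 v1=F3 downbeat M2
bar 6: v0=A3 v1=A4 downbeat P8
  -> R4 @ bar 3 tick 0 v(0, 1): E3/A3 P4 untreated
  -> R4 @ bar 4 tick 0 v(0, 1): D3/C4 m7 untreated
  -> R3 @ bar 5 tick 0 v(0, 1): G3 above F3
  -> R4 @ bar 5 tick 0 v(0, 1): G3/F3 M2 untreated
  -> R8 @ bar 5 tick 0 v(0, 1): penult M2 not 3rd/6th
  -> R3 @ bar 5 tick 1 v(0, 1): G3 above F3
  -> R2 @ bar 6 tick 0 v(0, 1): G3/D4 P5 -> A3/A4 P8 similar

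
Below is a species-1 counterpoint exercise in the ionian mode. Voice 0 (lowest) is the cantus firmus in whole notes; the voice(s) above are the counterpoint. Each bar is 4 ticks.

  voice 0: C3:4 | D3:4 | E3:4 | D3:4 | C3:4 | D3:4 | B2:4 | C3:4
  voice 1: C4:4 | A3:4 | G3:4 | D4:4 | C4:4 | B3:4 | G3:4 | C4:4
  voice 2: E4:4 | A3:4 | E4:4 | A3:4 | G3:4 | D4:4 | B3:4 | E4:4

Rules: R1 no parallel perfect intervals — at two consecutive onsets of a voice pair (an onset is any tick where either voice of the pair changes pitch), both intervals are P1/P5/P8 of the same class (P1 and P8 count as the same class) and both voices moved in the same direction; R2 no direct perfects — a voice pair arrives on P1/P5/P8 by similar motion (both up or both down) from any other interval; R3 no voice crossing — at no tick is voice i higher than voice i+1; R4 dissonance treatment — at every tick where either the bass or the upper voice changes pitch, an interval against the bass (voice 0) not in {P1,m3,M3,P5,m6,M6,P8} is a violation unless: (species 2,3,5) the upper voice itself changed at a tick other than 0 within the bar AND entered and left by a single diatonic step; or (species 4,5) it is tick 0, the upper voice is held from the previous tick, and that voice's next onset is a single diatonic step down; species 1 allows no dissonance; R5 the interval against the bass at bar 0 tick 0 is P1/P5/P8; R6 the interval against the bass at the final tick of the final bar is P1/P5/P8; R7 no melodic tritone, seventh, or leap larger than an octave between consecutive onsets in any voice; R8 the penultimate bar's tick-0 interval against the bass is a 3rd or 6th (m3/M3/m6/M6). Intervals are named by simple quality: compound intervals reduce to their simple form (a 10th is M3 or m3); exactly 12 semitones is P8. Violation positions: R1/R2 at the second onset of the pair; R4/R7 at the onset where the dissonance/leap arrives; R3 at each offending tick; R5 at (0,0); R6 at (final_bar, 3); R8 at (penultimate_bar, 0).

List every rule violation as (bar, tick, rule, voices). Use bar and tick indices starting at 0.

bar 0: v0=C3 v1=C4 v2=E4 downbeat M3
bar 1: v0=D3 v1=A3 v2=A3 downbeat P5
bar 2: v0=E3 v1=G3 v2=E4 downbeat P8
bar 3: v0=D3 v1=D4 v2=A3 downbeat P5
bar 4: v0=C3 v1=C4 v2=G3 downbeat P5
bar 5: v0=D3 v1=B3 v2=D4 downbeat P8
bar 6: v0=B2 v1=G3 v2=B3 downbeat P8
bar 7: v0=C3 v1=C4 v2=E4 downbeat M3
  -> R5 @ bar 0 tick 0 v(0, 2): opens on M3
  -> R2 @ bar 1 tick 0 v(1, 2): C4/E4 M3 -> A3/A3 P1 similar
  -> R2 @ bar 2 tick 0 v(0, 2): D3/A3 P5 -> E3/E4 P8 similar
  -> R2 @ bar 3 tick 0 v(0, 2): E3/E4 P8 -> D3/A3 P5 similar
  -> R3 @ bar 3 tick 0 v(1, 2): D4 above A3
  -> R3 @ bar 3 tick 1 v(1, 2): D4 above A3
  -> R3 @ bar 3 tick 2 v(1, 2): D4 above A3
  -> R3 @ bar 3 tick 3 v(1, 2): D4 above A3
  -> R1 @ bar 4 tick 0 v(0, 1): D3/D4 P8 -> C3/C4 P8 similar
  -> R1 @ bar 4 tick 0 v(0, 2): D3/A3 P5 -> C3/G3 P5 similar
  -> R3 @ bar 4 tick 0 v(1, 2): C4 above G3
  -> R3 @ bar 4 tick 1 v(1, 2): C4 above G3
  -> R3 @ bar 4 tick 2 v(1, 2): C4 above G3
  -> R3 @ bar 4 tick 3 v(1, 2): C4 above G3
  -> R2 @ bar 5 tick 0 v(0, 2): C3/G3 P5 -> D3/D4 P8 similar
  -> R1 @ bar 6 tick 0 v(0, 2): D3/D4 P8 -> B2/B3 P8 similar
  -> R8 @ bar 6 tick 0 v(0, 2): penult P8 not 3rd/6th
  -> R2 @ bar 7 tick 0 v(0, 1): B2/G3 m6 -> C3/C4 P8 similar
  -> R6 @ bar 7 tick 3 v(0, 2): closes on M3

(0, 0, R5, (0, 2))
(1, 0, R2, (1, 2))
(2, 0, R2, (0, 2))
(3, 0, R2, (0, 2))
(3, 0, R3, (1, 2))
(3, 1, R3, (1, 2))
(3, 2, R3, (1, 2))
(3, 3, R3, (1, 2))
(4, 0, R1, (0, 1))
(4, 0, R1, (0, 2))
(4, 0, R3, (1, 2))
(4, 1, R3, (1, 2))
(4, 2, R3, (1, 2))
(4, 3, R3, (1, 2))
(5, 0, R2, (0, 2))
(6, 0, R1, (0, 2))
(6, 0, R8, (0, 2))
(7, 0, R2, (0, 1))
(7, 3, R6, (0, 2))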